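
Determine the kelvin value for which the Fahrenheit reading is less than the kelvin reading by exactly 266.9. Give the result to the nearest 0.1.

241.0 K

Let K be the kelvin reading. The Fahrenheit reading is F = 1.8·K - 459.67.
Require F - K = -266.9: (0.8)·K - 459.67 = -266.9.
K = (-266.9 + 459.67) / (0.8) = 241.0.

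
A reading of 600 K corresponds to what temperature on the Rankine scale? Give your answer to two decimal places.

1080.00°R

In Celsius: 600 - 273.15 = 326.8500°C.
In Rankine: 326.8500 × 1.8 + 491.67 = 1080.00°R.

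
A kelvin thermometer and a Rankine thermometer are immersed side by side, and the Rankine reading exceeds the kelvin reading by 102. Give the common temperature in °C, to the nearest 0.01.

Let x be the kelvin reading; then the Rankine reading is 1.8·x.
(1.8·x) - x = 102  ⇒  (0.8)·x = 102  ⇒  x = 127.5000 K.
In Celsius: 127.5 - 273.15 = -145.65°C.

-145.65°C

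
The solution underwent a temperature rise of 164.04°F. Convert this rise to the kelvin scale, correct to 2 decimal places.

91.13 K

Only the scale ratio 5/9 matters for a change in temperature.
164.04 × 5/9 = 91.13.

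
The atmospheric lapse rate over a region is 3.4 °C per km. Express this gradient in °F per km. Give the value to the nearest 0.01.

Since only a temperature interval is involved, the additive offset between the scales drops out.
A change of 1°C is a change of 1.8°F, so 3.4 × 1.8 = 6.12.

6.12 °F/km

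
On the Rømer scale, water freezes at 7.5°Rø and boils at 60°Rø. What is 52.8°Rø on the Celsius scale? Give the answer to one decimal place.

Linear interpolation between the fixed points: C = (52.8 - 7.5) × 100 / (60 - 7.5) = 86.2857°C.

86.3°C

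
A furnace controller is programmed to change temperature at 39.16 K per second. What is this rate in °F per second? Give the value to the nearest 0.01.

The quantity depends on a temperature interval, so only the ratio of degree sizes applies; the offset between the scales is irrelevant.
A change of 1 K is a change of 1.8°F, so 39.16 × 1.8 = 70.49.

70.49 °F/second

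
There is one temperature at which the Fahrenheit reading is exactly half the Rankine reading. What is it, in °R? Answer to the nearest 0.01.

919.34°R

Let R be the Rankine reading. The Fahrenheit reading is F = 1·R - 459.67.
Require F = 0.5·R: 1·R - 459.67 = 0.5·R.
(0.5)·R = 459.67  ⇒  R = 919.34.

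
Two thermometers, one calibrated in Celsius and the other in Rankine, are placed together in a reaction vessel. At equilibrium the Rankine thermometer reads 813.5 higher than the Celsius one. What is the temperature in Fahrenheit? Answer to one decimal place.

756.1°F

Let x be the Celsius reading; then the Rankine reading is 1.8·x + 491.67.
(1.8·x + 491.67) - x = 813.5  ⇒  (0.8)·x = 321.83  ⇒  x = 402.2875°C.
In Fahrenheit: 402.2875 × 1.8 + 32 = 756.1°F.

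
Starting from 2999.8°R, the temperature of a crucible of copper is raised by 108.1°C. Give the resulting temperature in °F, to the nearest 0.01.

Initial temperature in Celsius: (2999.8 - 491.67) × 5/9 = 1393.4056°C.
Final Celsius temperature: 1393.4056 + 108.1000 = 1501.5056°C.
In Fahrenheit: 1501.5056 × 1.8 + 32 = 2734.71°F.

2734.71°F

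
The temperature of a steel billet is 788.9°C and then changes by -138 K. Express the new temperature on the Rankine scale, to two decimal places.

1663.29°R

The 138 K change is an interval; Kelvin and Celsius degrees are the same size, so ΔC = -138°C.
Final Celsius temperature: 788.9000 - 138.0000 = 650.9000°C.
In Rankine: 650.9000 × 1.8 + 491.67 = 1663.29°R.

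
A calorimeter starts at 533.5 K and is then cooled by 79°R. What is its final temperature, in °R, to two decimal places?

881.30°R

Initial temperature in Celsius: 533.5 - 273.15 = 260.3500°C.
The 79°R change is an interval, so only the factor 5/9 applies: -79 × 5/9 = -43.8889°C.
Final Celsius temperature: 260.3500 - 43.8889 = 216.4611°C.
In Rankine: 216.4611 × 1.8 + 491.67 = 881.30°R.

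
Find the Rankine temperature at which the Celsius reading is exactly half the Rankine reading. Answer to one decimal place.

Let R be the Rankine reading. The Celsius reading is C = 5/9·R - 273.15.
Require C = 0.5·R: 5/9·R - 273.15 = 0.5·R.
(1/18)·R = 273.15  ⇒  R = 4916.7.

4916.7°R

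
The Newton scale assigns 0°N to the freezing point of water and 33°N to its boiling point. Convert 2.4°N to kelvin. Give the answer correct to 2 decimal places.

Linear interpolation between the fixed points: C = (2.4 - 0) × 100 / (33 - 0) = 7.2727°C.
Then 7.2727 + 273.15 = 280.42 K.

280.42 K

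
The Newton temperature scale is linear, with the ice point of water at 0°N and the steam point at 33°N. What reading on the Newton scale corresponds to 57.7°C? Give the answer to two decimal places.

Linearly onto the Newton scale: 0 + (57.7000 / 100) × (33 - 0) = 19.04°N.

19.04°N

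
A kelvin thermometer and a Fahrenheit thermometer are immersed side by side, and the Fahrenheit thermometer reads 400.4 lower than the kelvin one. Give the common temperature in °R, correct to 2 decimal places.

133.36°R

Let x be the kelvin reading; then the Fahrenheit reading is 1.8·x - 459.67.
(1.8·x - 459.67) - x = -400.4  ⇒  (0.8)·x = 59.27  ⇒  x = 74.0875 K.
In Celsius: 74.0875 - 273.15 = -199.0625°C.
In Rankine: -199.0625 × 1.8 + 491.67 = 133.36°R.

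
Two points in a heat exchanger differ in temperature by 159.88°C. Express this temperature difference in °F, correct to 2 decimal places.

An interval of 1°C corresponds to 1.8°F.
159.88 × 1.8 = 287.78.

287.78°F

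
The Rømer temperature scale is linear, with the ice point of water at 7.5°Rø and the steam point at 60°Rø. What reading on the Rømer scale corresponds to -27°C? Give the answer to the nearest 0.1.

-6.7°Rø

Linearly onto the Rømer scale: 7.5 + (-27.0000 / 100) × (60 - 7.5) = -6.7°Rø.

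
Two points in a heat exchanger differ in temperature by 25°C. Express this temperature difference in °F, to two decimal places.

45.00°F

Only the scale ratio 1.8 matters for a change in temperature.
25 × 1.8 = 45.00.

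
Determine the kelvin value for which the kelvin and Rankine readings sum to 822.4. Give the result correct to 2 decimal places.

Let K be the kelvin reading. The Rankine reading is R = 1.8·K.
Require K + R = 822.4: (2.8)·K = 822.4.
K = (822.4) / (2.8) = 293.71.

293.71 K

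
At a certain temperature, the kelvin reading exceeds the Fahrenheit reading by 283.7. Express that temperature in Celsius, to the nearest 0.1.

-53.2°C

Let x be the kelvin reading; then the Fahrenheit reading is 1.8·x - 459.67.
(1.8·x - 459.67) - x = -283.7  ⇒  (0.8)·x = 175.97  ⇒  x = 219.9625 K.
In Celsius: 219.9625 - 273.15 = -53.2°C.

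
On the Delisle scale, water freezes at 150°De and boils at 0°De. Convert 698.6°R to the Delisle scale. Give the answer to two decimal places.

-22.44°De

First in Celsius: (698.6 - 491.67) × 5/9 = 114.9611°C.
Linearly onto the Delisle scale: 150 + (114.9611 / 100) × (0 - 150) = -22.44°De.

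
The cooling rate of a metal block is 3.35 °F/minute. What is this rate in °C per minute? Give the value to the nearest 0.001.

1.861 °C/minute

Since only a temperature interval is involved, the additive offset between the scales drops out.
A change of 1°F is a change of 5/9°C, so 3.35 × 5/9 = 1.861.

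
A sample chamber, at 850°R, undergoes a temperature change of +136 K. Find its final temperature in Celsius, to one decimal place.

335.1°C

Initial temperature in Celsius: (850 - 491.67) × 5/9 = 199.0722°C.
The 136 K change is an interval; Kelvin and Celsius degrees are the same size, so ΔC = +136°C.
Final Celsius temperature: 199.0722 + 136.0000 = 335.0722°C.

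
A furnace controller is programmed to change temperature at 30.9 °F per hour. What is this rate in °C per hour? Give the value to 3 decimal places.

17.167 °C/hour

Since only a temperature interval is involved, the additive offset between the scales drops out.
A change of 1°F is a change of 5/9°C, so 30.9 × 5/9 = 17.167.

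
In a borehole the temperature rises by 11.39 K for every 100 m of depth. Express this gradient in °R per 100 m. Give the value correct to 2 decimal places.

20.50 °R/100 m

Since only a temperature interval is involved, the additive offset between the scales drops out.
A change of 1 K is a change of 1.8°R, so 11.39 × 1.8 = 20.50.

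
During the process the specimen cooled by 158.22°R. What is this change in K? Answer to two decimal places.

Only the scale ratio 5/9 matters for a change in temperature.
158.22 × 5/9 = 87.90.

87.90 K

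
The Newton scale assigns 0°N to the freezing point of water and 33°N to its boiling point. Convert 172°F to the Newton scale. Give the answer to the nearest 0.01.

First in Celsius: (172 - 32) × 5/9 = 77.7778°C.
Linearly onto the Newton scale: 0 + (77.7778 / 100) × (33 - 0) = 25.67°N.

25.67°N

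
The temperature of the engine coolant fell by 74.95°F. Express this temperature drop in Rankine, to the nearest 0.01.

Fahrenheit and Rankine degrees are the same size, so the interval is unchanged: 74.95.

74.95°R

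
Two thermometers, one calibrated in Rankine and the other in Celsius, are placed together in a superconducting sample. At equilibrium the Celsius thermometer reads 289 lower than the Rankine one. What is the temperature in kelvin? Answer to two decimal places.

19.81 K

Let x be the Rankine reading; then the Celsius reading is 5/9·x - 273.15.
(5/9·x - 273.15) - x = -289  ⇒  (-4/9)·x = -15.85  ⇒  x = 35.6625°R.
In Celsius: (35.6625 - 491.67) × 5/9 = -253.3375°C.
In kelvin: -253.3375 + 273.15 = 19.81 K.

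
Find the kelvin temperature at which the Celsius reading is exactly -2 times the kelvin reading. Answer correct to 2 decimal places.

Let K be the kelvin reading. The Celsius reading is C = 1·K - 273.15.
Require C = -2·K: 1·K - 273.15 = -2·K.
(3)·K = 273.15  ⇒  K = 91.05.

91.05 K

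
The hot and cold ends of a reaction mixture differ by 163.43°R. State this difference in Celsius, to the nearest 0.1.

90.8°C

An interval of 1°R corresponds to 5/9°C.
163.43 × 5/9 = 90.8.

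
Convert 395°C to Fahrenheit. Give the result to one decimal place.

In Fahrenheit: 395.0000 × 1.8 + 32 = 743.0°F.

743.0°F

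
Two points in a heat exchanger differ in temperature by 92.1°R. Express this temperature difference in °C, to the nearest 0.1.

For a temperature interval the offset drops out; only the factor 5/9 applies.
92.1 × 5/9 = 51.2.

51.2°C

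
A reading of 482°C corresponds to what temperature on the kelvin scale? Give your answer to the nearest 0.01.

In kelvin: 482.0000 + 273.15 = 755.15 K.

755.15 K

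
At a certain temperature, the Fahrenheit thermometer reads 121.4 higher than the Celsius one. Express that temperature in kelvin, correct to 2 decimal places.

Let x be the Celsius reading; then the Fahrenheit reading is 1.8·x + 32.
(1.8·x + 32) - x = 121.4  ⇒  (0.8)·x = 89.4  ⇒  x = 111.7500°C.
In kelvin: 111.7500 + 273.15 = 384.90 K.

384.90 K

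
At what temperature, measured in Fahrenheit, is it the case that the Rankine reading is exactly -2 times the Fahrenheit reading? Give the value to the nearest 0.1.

Let F be the Fahrenheit reading. The Rankine reading is R = 1·F + 459.67.
Require R = -2·F: 1·F + 459.67 = -2·F.
(3)·F = -459.67  ⇒  F = -153.2.

-153.2°F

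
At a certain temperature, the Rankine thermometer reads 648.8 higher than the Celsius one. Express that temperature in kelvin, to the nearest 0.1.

469.6 K

Let x be the Celsius reading; then the Rankine reading is 1.8·x + 491.67.
(1.8·x + 491.67) - x = 648.8  ⇒  (0.8)·x = 157.13  ⇒  x = 196.4125°C.
In kelvin: 196.4125 + 273.15 = 469.6 K.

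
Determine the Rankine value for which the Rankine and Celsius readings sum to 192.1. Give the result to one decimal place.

Let R be the Rankine reading. The Celsius reading is C = 5/9·R - 273.15.
Require R + C = 192.1: (14/9)·R - 273.15 = 192.1.
R = (192.1 + 273.15) / (14/9) = 299.1.

299.1°R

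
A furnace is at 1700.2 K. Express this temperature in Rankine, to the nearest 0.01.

In Celsius: 1700.2 - 273.15 = 1427.0500°C.
In Rankine: 1427.0500 × 1.8 + 491.67 = 3060.36°R.

3060.36°R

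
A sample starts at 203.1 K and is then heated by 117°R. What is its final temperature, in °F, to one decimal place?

Initial temperature in Celsius: 203.1 - 273.15 = -70.0500°C.
The 117°R change is an interval, so only the factor 5/9 applies: +117 × 5/9 = +65.0000°C.
Final Celsius temperature: -70.0500 + 65.0000 = -5.0500°C.
In Fahrenheit: -5.0500 × 1.8 + 32 = 22.9°F.

22.9°F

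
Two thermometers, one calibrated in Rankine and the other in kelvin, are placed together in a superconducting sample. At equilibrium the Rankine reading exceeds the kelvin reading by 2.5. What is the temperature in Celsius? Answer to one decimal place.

-270.0°C

Let x be the Rankine reading; then the kelvin reading is 5/9·x.
(5/9·x) - x = -2.5  ⇒  (-4/9)·x = -2.5  ⇒  x = 5.6250°R.
In Celsius: (5.625 - 491.67) × 5/9 = -270.0°C.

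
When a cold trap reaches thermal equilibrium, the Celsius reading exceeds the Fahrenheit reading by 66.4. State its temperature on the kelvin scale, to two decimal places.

150.15 K

Let x be the Celsius reading; then the Fahrenheit reading is 1.8·x + 32.
(1.8·x + 32) - x = -66.4  ⇒  (0.8)·x = -98.4  ⇒  x = -123.0000°C.
In kelvin: -123.0000 + 273.15 = 150.15 K.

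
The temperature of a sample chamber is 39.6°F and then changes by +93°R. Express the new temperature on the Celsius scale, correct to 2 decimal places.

55.89°C

Initial temperature in Celsius: (39.6 - 32) × 5/9 = 4.2222°C.
The 93°R change is an interval, so only the factor 5/9 applies: +93 × 5/9 = +51.6667°C.
Final Celsius temperature: 4.2222 + 51.6667 = 55.8889°C.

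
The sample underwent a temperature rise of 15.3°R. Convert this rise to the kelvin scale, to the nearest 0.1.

An interval of 1°R corresponds to 5/9 K.
15.3 × 5/9 = 8.5.

8.5 K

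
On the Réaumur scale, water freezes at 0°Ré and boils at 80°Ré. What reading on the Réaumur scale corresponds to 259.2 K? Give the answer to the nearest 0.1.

-11.2°Ré

First in Celsius: 259.2 - 273.15 = -13.9500°C.
Linearly onto the Réaumur scale: 0 + (-13.9500 / 100) × (80 - 0) = -11.2°Ré.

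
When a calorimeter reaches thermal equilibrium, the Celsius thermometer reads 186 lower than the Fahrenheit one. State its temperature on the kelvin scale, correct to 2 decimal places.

465.65 K

Let x be the Fahrenheit reading; then the Celsius reading is 5/9·x - 17.7778.
(5/9·x - 17.7778) - x = -186  ⇒  (-4/9)·x = -168.222  ⇒  x = 378.5000°F.
In Celsius: (378.5 - 32) × 5/9 = 192.5000°C.
In kelvin: 192.5000 + 273.15 = 465.65 K.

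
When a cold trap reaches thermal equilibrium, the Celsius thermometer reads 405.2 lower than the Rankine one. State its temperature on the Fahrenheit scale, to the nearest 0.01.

Let x be the Rankine reading; then the Celsius reading is 5/9·x - 273.15.
(5/9·x - 273.15) - x = -405.2  ⇒  (-4/9)·x = -132.05  ⇒  x = 297.1125°R.
In Celsius: (297.1125 - 491.67) × 5/9 = -108.0875°C.
In Fahrenheit: -108.0875 × 1.8 + 32 = -162.56°F.

-162.56°F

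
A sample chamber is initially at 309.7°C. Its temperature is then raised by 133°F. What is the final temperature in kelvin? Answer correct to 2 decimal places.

656.74 K

The 133°F change is an interval, so only the factor 5/9 applies: +133 × 5/9 = +73.8889°C.
Final Celsius temperature: 309.7000 + 73.8889 = 383.5889°C.
In kelvin: 383.5889 + 273.15 = 656.74 K.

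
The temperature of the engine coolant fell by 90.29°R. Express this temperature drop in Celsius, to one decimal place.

Only the scale ratio 5/9 matters for a change in temperature.
90.29 × 5/9 = 50.2.

50.2°C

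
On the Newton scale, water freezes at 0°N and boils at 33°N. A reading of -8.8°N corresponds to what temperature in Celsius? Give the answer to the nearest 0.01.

-26.67°C

Linear interpolation between the fixed points: C = (-8.8 - 0) × 100 / (33 - 0) = -26.6667°C.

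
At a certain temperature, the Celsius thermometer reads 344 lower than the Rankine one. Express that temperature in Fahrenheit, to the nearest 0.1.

-300.3°F

Let x be the Rankine reading; then the Celsius reading is 5/9·x - 273.15.
(5/9·x - 273.15) - x = -344  ⇒  (-4/9)·x = -70.85  ⇒  x = 159.4125°R.
In Celsius: (159.4125 - 491.67) × 5/9 = -184.5875°C.
In Fahrenheit: -184.5875 × 1.8 + 32 = -300.3°F.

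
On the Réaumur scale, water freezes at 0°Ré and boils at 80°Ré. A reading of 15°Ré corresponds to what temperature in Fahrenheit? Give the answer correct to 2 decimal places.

Linear interpolation between the fixed points: C = (15 - 0) × 100 / (80 - 0) = 18.7500°C.
Then 18.7500 × 1.8 + 32 = 65.75°F.

65.75°F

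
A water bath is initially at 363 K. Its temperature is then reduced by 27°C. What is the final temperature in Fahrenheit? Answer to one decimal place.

145.1°F

Initial temperature in Celsius: 363 - 273.15 = 89.8500°C.
Final Celsius temperature: 89.8500 - 27.0000 = 62.8500°C.
In Fahrenheit: 62.8500 × 1.8 + 32 = 145.1°F.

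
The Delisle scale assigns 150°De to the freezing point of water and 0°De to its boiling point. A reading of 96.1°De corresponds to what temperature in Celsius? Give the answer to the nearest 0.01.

Linear interpolation between the fixed points: C = (96.1 - 150) × 100 / (0 - 150) = 35.9333°C.

35.93°C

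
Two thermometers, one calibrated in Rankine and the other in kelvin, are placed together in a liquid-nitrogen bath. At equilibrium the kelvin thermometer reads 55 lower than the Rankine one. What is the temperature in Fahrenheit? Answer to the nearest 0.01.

-335.92°F

Let x be the Rankine reading; then the kelvin reading is 5/9·x.
(5/9·x) - x = -55  ⇒  (-4/9)·x = -55  ⇒  x = 123.7500°R.
In Celsius: (123.75 - 491.67) × 5/9 = -204.4000°C.
In Fahrenheit: -204.4000 × 1.8 + 32 = -335.92°F.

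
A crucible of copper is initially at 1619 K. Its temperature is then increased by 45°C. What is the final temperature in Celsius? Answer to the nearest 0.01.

1390.85°C

Initial temperature in Celsius: 1619 - 273.15 = 1345.8500°C.
Final Celsius temperature: 1345.8500 + 45.0000 = 1390.8500°C.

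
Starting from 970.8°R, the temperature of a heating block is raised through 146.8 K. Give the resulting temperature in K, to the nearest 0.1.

Initial temperature in Celsius: (970.8 - 491.67) × 5/9 = 266.1833°C.
The 146.8 K change is an interval; Kelvin and Celsius degrees are the same size, so ΔC = +146.8°C.
Final Celsius temperature: 266.1833 + 146.8000 = 412.9833°C.
In kelvin: 412.9833 + 273.15 = 686.1 K.

686.1 K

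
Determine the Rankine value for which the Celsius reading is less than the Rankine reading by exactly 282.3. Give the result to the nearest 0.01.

Let R be the Rankine reading. The Celsius reading is C = 5/9·R - 273.15.
Require C - R = -282.3: (-4/9)·R - 273.15 = -282.3.
R = (-282.3 + 273.15) / (-4/9) = 20.59.

20.59°R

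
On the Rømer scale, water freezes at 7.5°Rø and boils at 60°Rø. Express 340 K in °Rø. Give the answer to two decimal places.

42.60°Rø

First in Celsius: 340 - 273.15 = 66.8500°C.
Linearly onto the Rømer scale: 7.5 + (66.8500 / 100) × (60 - 7.5) = 42.60°Rø.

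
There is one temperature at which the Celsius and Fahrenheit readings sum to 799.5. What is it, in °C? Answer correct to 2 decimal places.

Let C be the Celsius reading. The Fahrenheit reading is F = 1.8·C + 32.
Require C + F = 799.5: (2.8)·C + 32 = 799.5.
C = (799.5 - 32) / (2.8) = 274.11.

274.11°C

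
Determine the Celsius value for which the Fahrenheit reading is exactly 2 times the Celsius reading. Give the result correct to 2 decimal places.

Let C be the Celsius reading. The Fahrenheit reading is F = 1.8·C + 32.
Require F = 2·C: 1.8·C + 32 = 2·C.
(-0.2)·C = -32  ⇒  C = 160.00.

160.00°C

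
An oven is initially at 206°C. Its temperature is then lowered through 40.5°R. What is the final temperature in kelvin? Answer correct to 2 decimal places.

The 40.5°R change is an interval, so only the factor 5/9 applies: -40.5 × 5/9 = -22.5000°C.
Final Celsius temperature: 206.0000 - 22.5000 = 183.5000°C.
In kelvin: 183.5000 + 273.15 = 456.65 K.

456.65 K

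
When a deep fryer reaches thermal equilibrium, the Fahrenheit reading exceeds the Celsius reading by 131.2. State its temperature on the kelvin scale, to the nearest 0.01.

397.15 K

Let x be the Fahrenheit reading; then the Celsius reading is 5/9·x - 17.7778.
(5/9·x - 17.7778) - x = -131.2  ⇒  (-4/9)·x = -113.422  ⇒  x = 255.2000°F.
In Celsius: (255.2 - 32) × 5/9 = 124.0000°C.
In kelvin: 124.0000 + 273.15 = 397.15 K.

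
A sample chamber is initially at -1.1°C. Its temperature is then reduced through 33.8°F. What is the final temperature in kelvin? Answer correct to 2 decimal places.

The 33.8°F change is an interval, so only the factor 5/9 applies: -33.8 × 5/9 = -18.7778°C.
Final Celsius temperature: -1.1000 - 18.7778 = -19.8778°C.
In kelvin: -19.8778 + 273.15 = 253.27 K.

253.27 K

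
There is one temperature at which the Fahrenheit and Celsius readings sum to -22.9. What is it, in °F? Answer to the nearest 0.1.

Let F be the Fahrenheit reading. The Celsius reading is C = 5/9·F - 17.7778.
Require F + C = -22.9: (14/9)·F - 17.7778 = -22.9.
F = (-22.9 + 17.7778) / (14/9) = -3.3.

-3.3°F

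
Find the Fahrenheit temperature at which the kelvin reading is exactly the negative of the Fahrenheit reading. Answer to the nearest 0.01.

Let F be the Fahrenheit reading. The kelvin reading is K = 5/9·F + 255.372.
Require K = -1·F: 5/9·F + 255.372 = -1·F.
(14/9)·F = -255.372  ⇒  F = -164.17.

-164.17°F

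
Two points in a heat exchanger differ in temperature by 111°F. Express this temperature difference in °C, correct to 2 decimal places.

61.67°C

For a temperature interval the offset drops out; only the factor 5/9 applies.
111 × 5/9 = 61.67.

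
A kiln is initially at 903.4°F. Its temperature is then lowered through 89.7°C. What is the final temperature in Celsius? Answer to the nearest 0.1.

394.4°C

Initial temperature in Celsius: (903.4 - 32) × 5/9 = 484.1111°C.
Final Celsius temperature: 484.1111 - 89.7000 = 394.4111°C.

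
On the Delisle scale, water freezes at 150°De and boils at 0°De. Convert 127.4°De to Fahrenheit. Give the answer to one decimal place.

59.1°F

Linear interpolation between the fixed points: C = (127.4 - 150) × 100 / (0 - 150) = 15.0667°C.
Then 15.0667 × 1.8 + 32 = 59.1°F.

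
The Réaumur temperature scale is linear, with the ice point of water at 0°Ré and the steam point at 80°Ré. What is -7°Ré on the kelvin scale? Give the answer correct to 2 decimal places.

Linear interpolation between the fixed points: C = (-7 - 0) × 100 / (80 - 0) = -8.7500°C.
Then -8.7500 + 273.15 = 264.40 K.

264.40 K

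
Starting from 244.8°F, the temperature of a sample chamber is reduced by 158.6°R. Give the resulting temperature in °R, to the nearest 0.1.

545.9°R

Initial temperature in Celsius: (244.8 - 32) × 5/9 = 118.2222°C.
The 158.6°R change is an interval, so only the factor 5/9 applies: -158.6 × 5/9 = -88.1111°C.
Final Celsius temperature: 118.2222 - 88.1111 = 30.1111°C.
In Rankine: 30.1111 × 1.8 + 491.67 = 545.9°R.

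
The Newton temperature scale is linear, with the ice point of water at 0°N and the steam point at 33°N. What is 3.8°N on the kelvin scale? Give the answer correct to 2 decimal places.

284.67 K

Linear interpolation between the fixed points: C = (3.8 - 0) × 100 / (33 - 0) = 11.5152°C.
Then 11.5152 + 273.15 = 284.67 K.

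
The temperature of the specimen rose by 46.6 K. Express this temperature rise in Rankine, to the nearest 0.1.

Only the scale ratio 1.8 matters for a change in temperature.
46.6 × 1.8 = 83.9.

83.9°R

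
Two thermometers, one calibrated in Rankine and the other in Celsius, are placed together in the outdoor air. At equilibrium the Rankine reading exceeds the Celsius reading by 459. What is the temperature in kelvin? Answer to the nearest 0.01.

Let x be the Rankine reading; then the Celsius reading is 5/9·x - 273.15.
(5/9·x - 273.15) - x = -459  ⇒  (-4/9)·x = -185.85  ⇒  x = 418.1625°R.
In Celsius: (418.1625 - 491.67) × 5/9 = -40.8375°C.
In kelvin: -40.8375 + 273.15 = 232.31 K.

232.31 K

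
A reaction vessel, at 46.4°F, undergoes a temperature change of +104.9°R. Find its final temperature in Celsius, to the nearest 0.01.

Initial temperature in Celsius: (46.4 - 32) × 5/9 = 8.0000°C.
The 104.9°R change is an interval, so only the factor 5/9 applies: +104.9 × 5/9 = +58.2778°C.
Final Celsius temperature: 8.0000 + 58.2778 = 66.2778°C.

66.28°C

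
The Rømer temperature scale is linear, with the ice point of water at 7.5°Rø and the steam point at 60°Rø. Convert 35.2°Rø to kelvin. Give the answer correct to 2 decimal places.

Linear interpolation between the fixed points: C = (35.2 - 7.5) × 100 / (60 - 7.5) = 52.7619°C.
Then 52.7619 + 273.15 = 325.91 K.

325.91 K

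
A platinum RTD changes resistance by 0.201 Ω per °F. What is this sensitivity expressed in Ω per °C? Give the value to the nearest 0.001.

0.362 Ω per °C

The quantity depends on a temperature interval, so only the ratio of degree sizes applies; the offset between the scales is irrelevant.
A change of 1°C is a change of 1.8°F, so per °C the value is 0.201 × 1.8 = 0.362.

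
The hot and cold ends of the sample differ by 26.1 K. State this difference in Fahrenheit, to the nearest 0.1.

An interval of 1 K corresponds to 1.8°F.
26.1 × 1.8 = 47.0.

47.0°F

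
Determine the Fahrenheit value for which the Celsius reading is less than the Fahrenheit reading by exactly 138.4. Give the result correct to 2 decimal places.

Let F be the Fahrenheit reading. The Celsius reading is C = 5/9·F - 17.7778.
Require C - F = -138.4: (-4/9)·F - 17.7778 = -138.4.
F = (-138.4 + 17.7778) / (-4/9) = 271.40.

271.40°F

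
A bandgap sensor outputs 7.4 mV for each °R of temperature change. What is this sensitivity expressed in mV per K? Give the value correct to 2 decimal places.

13.32 mV per K

The quantity depends on a temperature interval, so only the ratio of degree sizes applies; the offset between the scales is irrelevant.
A change of 1 K is a change of 1.8°R, so per K the value is 7.4 × 1.8 = 13.32.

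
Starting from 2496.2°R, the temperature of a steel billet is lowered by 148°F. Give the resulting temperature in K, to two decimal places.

Initial temperature in Celsius: (2496.2 - 491.67) × 5/9 = 1113.6278°C.
The 148°F change is an interval, so only the factor 5/9 applies: -148 × 5/9 = -82.2222°C.
Final Celsius temperature: 1113.6278 - 82.2222 = 1031.4056°C.
In kelvin: 1031.4056 + 273.15 = 1304.56 K.

1304.56 K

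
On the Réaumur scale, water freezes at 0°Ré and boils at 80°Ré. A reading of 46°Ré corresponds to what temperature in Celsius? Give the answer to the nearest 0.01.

57.50°C

Linear interpolation between the fixed points: C = (46 - 0) × 100 / (80 - 0) = 57.5000°C.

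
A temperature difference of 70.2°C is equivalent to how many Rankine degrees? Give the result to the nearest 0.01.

An interval of 1°C corresponds to 1.8°R.
70.2 × 1.8 = 126.36.

126.36°R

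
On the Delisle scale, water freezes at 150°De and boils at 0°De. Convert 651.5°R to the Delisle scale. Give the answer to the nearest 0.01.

16.81°De

First in Celsius: (651.5 - 491.67) × 5/9 = 88.7944°C.
Linearly onto the Delisle scale: 150 + (88.7944 / 100) × (0 - 150) = 16.81°De.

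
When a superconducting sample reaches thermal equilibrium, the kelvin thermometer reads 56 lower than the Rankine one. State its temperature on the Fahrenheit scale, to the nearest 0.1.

Let x be the Rankine reading; then the kelvin reading is 5/9·x.
(5/9·x) - x = -56  ⇒  (-4/9)·x = -56  ⇒  x = 126.0000°R.
In Celsius: (126 - 491.67) × 5/9 = -203.1500°C.
In Fahrenheit: -203.1500 × 1.8 + 32 = -333.7°F.

-333.7°F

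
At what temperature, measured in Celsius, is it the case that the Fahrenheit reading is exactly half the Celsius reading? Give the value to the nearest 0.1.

Let C be the Celsius reading. The Fahrenheit reading is F = 1.8·C + 32.
Require F = 0.5·C: 1.8·C + 32 = 0.5·C.
(1.3)·C = -32  ⇒  C = -24.6.

-24.6°C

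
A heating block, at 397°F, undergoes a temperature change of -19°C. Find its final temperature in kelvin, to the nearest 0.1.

Initial temperature in Celsius: (397 - 32) × 5/9 = 202.7778°C.
Final Celsius temperature: 202.7778 - 19.0000 = 183.7778°C.
In kelvin: 183.7778 + 273.15 = 456.9 K.

456.9 K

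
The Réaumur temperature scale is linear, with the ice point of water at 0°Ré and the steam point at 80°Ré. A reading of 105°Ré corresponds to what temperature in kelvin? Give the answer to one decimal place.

Linear interpolation between the fixed points: C = (105 - 0) × 100 / (80 - 0) = 131.2500°C.
Then 131.2500 + 273.15 = 404.4 K.

404.4 K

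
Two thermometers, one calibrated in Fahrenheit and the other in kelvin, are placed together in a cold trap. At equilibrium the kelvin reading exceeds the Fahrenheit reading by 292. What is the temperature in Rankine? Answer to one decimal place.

377.3°R

Let x be the Fahrenheit reading; then the kelvin reading is 5/9·x + 255.372.
(5/9·x + 255.372) - x = 292  ⇒  (-4/9)·x = 36.6278  ⇒  x = -82.4125°F.
In Celsius: (-82.4125 - 32) × 5/9 = -63.5625°C.
In Rankine: -63.5625 × 1.8 + 491.67 = 377.3°R.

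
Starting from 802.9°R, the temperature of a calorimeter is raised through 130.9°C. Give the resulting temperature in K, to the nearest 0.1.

Initial temperature in Celsius: (802.9 - 491.67) × 5/9 = 172.9056°C.
Final Celsius temperature: 172.9056 + 130.9000 = 303.8056°C.
In kelvin: 303.8056 + 273.15 = 577.0 K.

577.0 K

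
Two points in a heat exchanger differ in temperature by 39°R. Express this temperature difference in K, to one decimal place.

21.7 K

An interval of 1°R corresponds to 5/9 K.
39 × 5/9 = 21.7.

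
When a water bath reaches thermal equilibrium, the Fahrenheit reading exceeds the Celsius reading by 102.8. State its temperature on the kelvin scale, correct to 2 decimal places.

Let x be the Celsius reading; then the Fahrenheit reading is 1.8·x + 32.
(1.8·x + 32) - x = 102.8  ⇒  (0.8)·x = 70.8  ⇒  x = 88.5000°C.
In kelvin: 88.5000 + 273.15 = 361.65 K.

361.65 K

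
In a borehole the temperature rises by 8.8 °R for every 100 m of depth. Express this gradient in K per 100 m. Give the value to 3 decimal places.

Since only a temperature interval is involved, the additive offset between the scales drops out.
A change of 1°R is a change of 5/9 K, so 8.8 × 5/9 = 4.889.

4.889 K/100 m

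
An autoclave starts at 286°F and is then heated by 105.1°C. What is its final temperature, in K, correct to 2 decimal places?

519.36 K

Initial temperature in Celsius: (286 - 32) × 5/9 = 141.1111°C.
Final Celsius temperature: 141.1111 + 105.1000 = 246.2111°C.
In kelvin: 246.2111 + 273.15 = 519.36 K.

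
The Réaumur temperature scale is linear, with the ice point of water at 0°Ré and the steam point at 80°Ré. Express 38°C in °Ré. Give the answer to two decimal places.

Linearly onto the Réaumur scale: 0 + (38.0000 / 100) × (80 - 0) = 30.40°Ré.

30.40°Ré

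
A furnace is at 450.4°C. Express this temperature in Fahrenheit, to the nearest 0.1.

842.7°F

In Fahrenheit: 450.4000 × 1.8 + 32 = 842.7°F.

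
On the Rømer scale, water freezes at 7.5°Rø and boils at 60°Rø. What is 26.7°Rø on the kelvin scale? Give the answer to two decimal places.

309.72 K

Linear interpolation between the fixed points: C = (26.7 - 7.5) × 100 / (60 - 7.5) = 36.5714°C.
Then 36.5714 + 273.15 = 309.72 K.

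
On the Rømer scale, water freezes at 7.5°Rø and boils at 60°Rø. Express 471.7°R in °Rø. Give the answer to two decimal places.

1.68°Rø

First in Celsius: (471.7 - 491.67) × 5/9 = -11.0944°C.
Linearly onto the Rømer scale: 7.5 + (-11.0944 / 100) × (60 - 7.5) = 1.68°Rø.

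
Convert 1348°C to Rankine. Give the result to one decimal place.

2918.1°R

In Rankine: 1348.0000 × 1.8 + 491.67 = 2918.1°R.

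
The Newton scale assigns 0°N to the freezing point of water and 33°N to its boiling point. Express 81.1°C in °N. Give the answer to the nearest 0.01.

Linearly onto the Newton scale: 0 + (81.1000 / 100) × (33 - 0) = 26.76°N.

26.76°N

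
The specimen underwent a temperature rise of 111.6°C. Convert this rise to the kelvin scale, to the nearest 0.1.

Celsius and kelvin degrees are the same size, so the interval is unchanged: 111.6.

111.6 K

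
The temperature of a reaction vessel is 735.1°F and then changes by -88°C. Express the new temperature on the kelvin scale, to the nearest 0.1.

575.8 K

Initial temperature in Celsius: (735.1 - 32) × 5/9 = 390.6111°C.
Final Celsius temperature: 390.6111 - 88.0000 = 302.6111°C.
In kelvin: 302.6111 + 273.15 = 575.8 K.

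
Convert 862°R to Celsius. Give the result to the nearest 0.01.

In Celsius: (862 - 491.67) × 5/9 = 205.7389°C.

205.74°C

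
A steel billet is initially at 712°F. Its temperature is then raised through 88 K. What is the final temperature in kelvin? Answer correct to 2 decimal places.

738.93 K

Initial temperature in Celsius: (712 - 32) × 5/9 = 377.7778°C.
The 88 K change is an interval; Kelvin and Celsius degrees are the same size, so ΔC = +88°C.
Final Celsius temperature: 377.7778 + 88.0000 = 465.7778°C.
In kelvin: 465.7778 + 273.15 = 738.93 K.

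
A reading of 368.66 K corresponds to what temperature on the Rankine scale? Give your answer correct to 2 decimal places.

In Celsius: 368.66 - 273.15 = 95.5100°C.
In Rankine: 95.5100 × 1.8 + 491.67 = 663.59°R.

663.59°R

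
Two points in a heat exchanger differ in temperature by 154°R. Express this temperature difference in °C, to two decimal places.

Only the scale ratio 5/9 matters for a change in temperature.
154 × 5/9 = 85.56.

85.56°C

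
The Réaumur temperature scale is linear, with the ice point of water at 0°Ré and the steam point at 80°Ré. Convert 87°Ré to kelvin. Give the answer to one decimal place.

Linear interpolation between the fixed points: C = (87 - 0) × 100 / (80 - 0) = 108.7500°C.
Then 108.7500 + 273.15 = 381.9 K.

381.9 K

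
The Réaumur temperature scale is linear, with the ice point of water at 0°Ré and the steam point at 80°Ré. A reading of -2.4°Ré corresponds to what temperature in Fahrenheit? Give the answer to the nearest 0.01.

26.60°F

Linear interpolation between the fixed points: C = (-2.4 - 0) × 100 / (80 - 0) = -3.0000°C.
Then -3.0000 × 1.8 + 32 = 26.60°F.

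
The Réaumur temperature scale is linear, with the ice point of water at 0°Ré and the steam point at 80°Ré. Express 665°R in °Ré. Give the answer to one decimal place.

77.0°Ré

First in Celsius: (665 - 491.67) × 5/9 = 96.2944°C.
Linearly onto the Réaumur scale: 0 + (96.2944 / 100) × (80 - 0) = 77.0°Ré.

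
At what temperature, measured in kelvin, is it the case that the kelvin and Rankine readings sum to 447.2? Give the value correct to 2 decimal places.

159.71 K

Let K be the kelvin reading. The Rankine reading is R = 1.8·K.
Require K + R = 447.2: (2.8)·K = 447.2.
K = (447.2) / (2.8) = 159.71.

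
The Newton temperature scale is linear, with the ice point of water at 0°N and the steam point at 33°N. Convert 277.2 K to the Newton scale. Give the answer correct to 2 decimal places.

First in Celsius: 277.2 - 273.15 = 4.0500°C.
Linearly onto the Newton scale: 0 + (4.0500 / 100) × (33 - 0) = 1.34°N.

1.34°N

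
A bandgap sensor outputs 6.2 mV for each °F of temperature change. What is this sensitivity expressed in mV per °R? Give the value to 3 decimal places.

6.200 mV per °R

The quantity depends on a temperature interval, so only the ratio of degree sizes applies; the offset between the scales is irrelevant.
A change of 1°R is a change of 1°F, so per °R the value is 6.2 × 1 = 6.200.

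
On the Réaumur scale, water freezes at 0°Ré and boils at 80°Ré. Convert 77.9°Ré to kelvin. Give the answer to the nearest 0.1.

370.5 K

Linear interpolation between the fixed points: C = (77.9 - 0) × 100 / (80 - 0) = 97.3750°C.
Then 97.3750 + 273.15 = 370.5 K.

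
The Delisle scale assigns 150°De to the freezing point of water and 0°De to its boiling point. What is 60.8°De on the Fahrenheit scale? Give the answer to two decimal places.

139.04°F

Linear interpolation between the fixed points: C = (60.8 - 150) × 100 / (0 - 150) = 59.4667°C.
Then 59.4667 × 1.8 + 32 = 139.04°F.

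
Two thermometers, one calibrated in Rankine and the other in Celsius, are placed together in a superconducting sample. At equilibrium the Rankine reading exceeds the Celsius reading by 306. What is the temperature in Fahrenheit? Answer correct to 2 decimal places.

Let x be the Rankine reading; then the Celsius reading is 5/9·x - 273.15.
(5/9·x - 273.15) - x = -306  ⇒  (-4/9)·x = -32.85  ⇒  x = 73.9125°R.
In Celsius: (73.9125 - 491.67) × 5/9 = -232.0875°C.
In Fahrenheit: -232.0875 × 1.8 + 32 = -385.76°F.

-385.76°F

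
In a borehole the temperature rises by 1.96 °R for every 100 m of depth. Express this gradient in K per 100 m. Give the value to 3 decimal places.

1.089 K/100 m

Since only a temperature interval is involved, the additive offset between the scales drops out.
A change of 1°R is a change of 5/9 K, so 1.96 × 5/9 = 1.089.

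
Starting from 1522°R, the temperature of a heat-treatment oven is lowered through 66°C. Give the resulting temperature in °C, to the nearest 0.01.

506.41°C

Initial temperature in Celsius: (1522 - 491.67) × 5/9 = 572.4056°C.
Final Celsius temperature: 572.4056 - 66.0000 = 506.4056°C.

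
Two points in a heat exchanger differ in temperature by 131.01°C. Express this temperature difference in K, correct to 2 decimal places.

131.01 K

Celsius and kelvin degrees are the same size, so the interval is unchanged: 131.01.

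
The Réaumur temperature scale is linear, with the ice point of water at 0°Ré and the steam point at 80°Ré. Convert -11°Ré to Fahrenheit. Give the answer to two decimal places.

Linear interpolation between the fixed points: C = (-11 - 0) × 100 / (80 - 0) = -13.7500°C.
Then -13.7500 × 1.8 + 32 = 7.25°F.

7.25°F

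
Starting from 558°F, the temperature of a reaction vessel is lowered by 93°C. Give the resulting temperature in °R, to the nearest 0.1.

850.3°R

Initial temperature in Celsius: (558 - 32) × 5/9 = 292.2222°C.
Final Celsius temperature: 292.2222 - 93.0000 = 199.2222°C.
In Rankine: 199.2222 × 1.8 + 491.67 = 850.3°R.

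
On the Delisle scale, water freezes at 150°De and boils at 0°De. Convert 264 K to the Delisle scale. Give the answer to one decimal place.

163.7°De

First in Celsius: 264 - 273.15 = -9.1500°C.
Linearly onto the Delisle scale: 150 + (-9.1500 / 100) × (0 - 150) = 163.7°De.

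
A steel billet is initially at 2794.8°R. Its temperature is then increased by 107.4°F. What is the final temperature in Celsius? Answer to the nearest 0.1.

1339.2°C

Initial temperature in Celsius: (2794.8 - 491.67) × 5/9 = 1279.5167°C.
The 107.4°F change is an interval, so only the factor 5/9 applies: +107.4 × 5/9 = +59.6667°C.
Final Celsius temperature: 1279.5167 + 59.6667 = 1339.1833°C.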